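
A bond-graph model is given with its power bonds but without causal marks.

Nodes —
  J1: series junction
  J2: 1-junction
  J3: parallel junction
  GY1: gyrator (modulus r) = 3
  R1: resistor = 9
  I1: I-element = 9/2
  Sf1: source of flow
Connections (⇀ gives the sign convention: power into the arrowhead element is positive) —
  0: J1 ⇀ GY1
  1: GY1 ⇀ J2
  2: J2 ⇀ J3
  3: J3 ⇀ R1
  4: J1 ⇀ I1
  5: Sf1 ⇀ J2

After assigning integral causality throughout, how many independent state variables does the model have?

#5 →Sf1  (Sf1 fixes flow; stroke at Sf1)
#1 →J2  (common-f at J2 fixed by 5)
#2 →J2  (J2 flow already set via bond 5)
#3 →J3  (only one effort-in slot at J3)
#0 →J1  (GY GY1: same side as bond 1)
#4 →I1  (only one flow-in slot at J1)

1  (I1 all integral)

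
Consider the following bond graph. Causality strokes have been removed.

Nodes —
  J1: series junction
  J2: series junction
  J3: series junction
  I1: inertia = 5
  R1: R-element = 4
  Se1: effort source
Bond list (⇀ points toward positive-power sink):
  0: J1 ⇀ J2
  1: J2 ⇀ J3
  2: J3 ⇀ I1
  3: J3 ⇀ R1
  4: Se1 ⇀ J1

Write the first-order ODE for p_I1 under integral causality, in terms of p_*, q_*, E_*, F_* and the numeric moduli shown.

b4 →J1  (Se1: effort source, stroke at far end)
b0 →J2  (J1: last free bond brings flow in)
b1 →J3  (J2: last free bond brings flow in)
b2 →I1  (I1: I, integral causality)
b3 →J3  (common-f at J3 fixed by 2)

dp_I1/dt = E_Se1 - 4*p_I1/5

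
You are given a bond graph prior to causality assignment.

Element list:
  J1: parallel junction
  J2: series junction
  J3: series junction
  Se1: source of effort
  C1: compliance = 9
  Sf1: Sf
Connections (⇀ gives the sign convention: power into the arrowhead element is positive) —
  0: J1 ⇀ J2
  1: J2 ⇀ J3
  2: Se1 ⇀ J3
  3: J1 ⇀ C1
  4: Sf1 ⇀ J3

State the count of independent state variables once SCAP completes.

b2 stroke at J3  (Se1: effort source, stroke at far end)
b4 stroke at Sf1  (source Sf1 imposes f)
b1 stroke at J3  (1-jn J3 has f-setter on 4)
b0 stroke at J2  (J2 flow already set via bond 1)
b3 stroke at J1  (J1 needs exactly one e-in)

1  (C1 all integral)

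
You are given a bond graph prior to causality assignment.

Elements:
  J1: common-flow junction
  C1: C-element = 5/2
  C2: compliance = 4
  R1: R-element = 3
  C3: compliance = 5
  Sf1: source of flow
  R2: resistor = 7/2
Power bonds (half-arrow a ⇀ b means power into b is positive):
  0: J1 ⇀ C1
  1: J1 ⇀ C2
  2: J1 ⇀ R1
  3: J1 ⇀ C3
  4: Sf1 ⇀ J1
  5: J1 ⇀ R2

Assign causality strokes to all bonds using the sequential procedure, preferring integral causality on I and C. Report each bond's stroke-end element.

β0 |J1
β1 |J1
β2 |J1
β3 |J1
β4 |Sf1
β5 |J1

#4 stroke→Sf1  (Sf1 fixes flow; stroke at Sf1)
#0 stroke→J1  (1-jn J1 has f-setter on 4)
#1 stroke→J1  (J1 flow already set via bond 4)
#2 stroke→J1  (1-jn J1 has f-setter on 4)
#3 stroke→J1  (common-f at J1 fixed by 4)
#5 stroke→J1  (J1: bond 4 brought flow, rest push out)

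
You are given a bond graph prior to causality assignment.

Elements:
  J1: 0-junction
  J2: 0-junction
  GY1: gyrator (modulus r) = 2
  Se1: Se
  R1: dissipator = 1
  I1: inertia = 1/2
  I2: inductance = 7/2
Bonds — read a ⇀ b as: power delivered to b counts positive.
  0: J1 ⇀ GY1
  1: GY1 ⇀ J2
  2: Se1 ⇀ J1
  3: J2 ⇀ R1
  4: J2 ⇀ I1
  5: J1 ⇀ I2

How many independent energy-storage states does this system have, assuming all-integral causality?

2  (I1, I2 all integral)

bond 2 stroke at J1  (source Se1 imposes e)
bond 0 stroke at GY1  (common-e at J1 fixed by 2)
bond 5 stroke at I2  (J1 effort already set via bond 2)
bond 1 stroke at GY1  (through GY1, causality inverts; strokes same side of GY1)
bond 4 stroke at I1  (I1 outputs flow p/I1)
bond 3 stroke at J2  (J2 needs exactly one e-in)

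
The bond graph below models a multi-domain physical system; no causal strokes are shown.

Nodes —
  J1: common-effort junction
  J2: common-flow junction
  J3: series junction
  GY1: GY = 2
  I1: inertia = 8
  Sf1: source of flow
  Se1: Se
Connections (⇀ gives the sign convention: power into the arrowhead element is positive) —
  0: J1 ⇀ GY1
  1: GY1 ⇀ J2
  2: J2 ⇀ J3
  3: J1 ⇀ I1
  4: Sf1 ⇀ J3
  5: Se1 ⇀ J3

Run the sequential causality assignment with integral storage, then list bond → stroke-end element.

#0 stroke→J1
#1 stroke→J2
#2 stroke→J3
#3 stroke→I1
#4 stroke→Sf1
#5 stroke→J3

#4 |Sf1  (source Sf1 imposes f)
#5 |J3  (Se1: effort source, stroke at far end)
#2 |J3  (common-f at J3 fixed by 4)
#1 |J2  (J2 flow already set via bond 2)
#0 |J1  (GY1 both-in/both-out from 1)
#3 |I1  (0-jn J1 has e-setter on 0)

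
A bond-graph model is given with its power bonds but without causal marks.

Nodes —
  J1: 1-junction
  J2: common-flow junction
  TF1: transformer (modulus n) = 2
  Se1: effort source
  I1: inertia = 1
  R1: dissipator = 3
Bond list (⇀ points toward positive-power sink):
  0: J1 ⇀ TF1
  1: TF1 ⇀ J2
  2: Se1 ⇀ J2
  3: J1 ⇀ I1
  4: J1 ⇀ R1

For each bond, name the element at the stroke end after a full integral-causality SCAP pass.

b2 |J2  (Se1 fixes effort; stroke away)
b1 |TF1  (only one flow-in slot at J2)
b0 |J1  (TF1 one-in-one-out from 1)
b3 |I1  (I1 outputs flow p/I1)
b4 |J1  (J1 flow already set via bond 3)

b0 stroke at J1
b1 stroke at TF1
b2 stroke at J2
b3 stroke at I1
b4 stroke at J1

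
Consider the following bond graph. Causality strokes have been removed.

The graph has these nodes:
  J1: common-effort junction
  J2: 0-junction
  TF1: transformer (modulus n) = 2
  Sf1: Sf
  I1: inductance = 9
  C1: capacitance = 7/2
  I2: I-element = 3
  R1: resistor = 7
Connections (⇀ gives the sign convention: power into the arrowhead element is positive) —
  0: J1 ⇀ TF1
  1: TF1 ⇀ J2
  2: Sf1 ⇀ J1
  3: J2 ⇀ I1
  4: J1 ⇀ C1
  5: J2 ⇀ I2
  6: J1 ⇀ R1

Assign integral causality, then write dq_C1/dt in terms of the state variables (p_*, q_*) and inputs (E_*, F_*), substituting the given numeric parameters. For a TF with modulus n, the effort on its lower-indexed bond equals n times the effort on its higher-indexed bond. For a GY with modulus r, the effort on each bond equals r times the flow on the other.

b2 →Sf1  (Sf1: flow source, stroke at near end)
b3 →I1  (prefer integral on I1)
b4 →J1  (C1 integral (e out))
b0 →TF1  (J1: bond 4 brought effort, rest push out)
b6 →R1  (J1: bond 4 brought effort, rest push out)
b1 →J2  (TF1: transformer flips bond 0)
b5 →I2  (J2: bond 1 brought effort, rest push out)

dq_C1/dt = F_Sf1 - p_I1/18 - p_I2/6 - 2*q_C1/49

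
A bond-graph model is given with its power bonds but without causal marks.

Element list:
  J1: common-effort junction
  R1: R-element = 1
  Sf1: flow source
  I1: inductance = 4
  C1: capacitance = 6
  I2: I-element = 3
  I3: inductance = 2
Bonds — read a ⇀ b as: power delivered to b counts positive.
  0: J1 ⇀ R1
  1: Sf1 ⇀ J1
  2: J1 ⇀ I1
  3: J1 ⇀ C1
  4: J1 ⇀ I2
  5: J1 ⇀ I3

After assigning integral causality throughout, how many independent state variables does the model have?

4  (C1, I1, I2, I3 all integral)

β1 |Sf1  (source Sf1 imposes f)
β2 |I1  (prefer integral on I1)
β3 |J1  (C1 outputs effort q/C1)
β0 |R1  (J1 effort already set via bond 3)
β4 |I2  (common-e at J1 fixed by 3)
β5 |I3  (common-e at J1 fixed by 3)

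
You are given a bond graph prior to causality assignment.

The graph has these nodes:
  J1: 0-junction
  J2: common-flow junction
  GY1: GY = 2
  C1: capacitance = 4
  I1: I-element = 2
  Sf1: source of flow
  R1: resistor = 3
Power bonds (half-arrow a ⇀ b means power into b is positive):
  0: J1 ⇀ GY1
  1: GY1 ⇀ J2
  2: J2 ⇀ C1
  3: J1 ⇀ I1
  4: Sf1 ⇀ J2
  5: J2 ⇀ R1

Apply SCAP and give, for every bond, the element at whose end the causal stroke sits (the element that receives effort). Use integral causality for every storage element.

b4 stroke at Sf1  (Sf1: flow source, stroke at near end)
b1 stroke at J2  (J2: bond 4 brought flow, rest push out)
b2 stroke at J2  (common-f at J2 fixed by 4)
b5 stroke at J2  (J2 flow already set via bond 4)
b0 stroke at J1  (GY1: gyrator matches bond 1)
b3 stroke at I1  (common-e at J1 fixed by 0)

b0 |J1
b1 |J2
b2 |J2
b3 |I1
b4 |Sf1
b5 |J2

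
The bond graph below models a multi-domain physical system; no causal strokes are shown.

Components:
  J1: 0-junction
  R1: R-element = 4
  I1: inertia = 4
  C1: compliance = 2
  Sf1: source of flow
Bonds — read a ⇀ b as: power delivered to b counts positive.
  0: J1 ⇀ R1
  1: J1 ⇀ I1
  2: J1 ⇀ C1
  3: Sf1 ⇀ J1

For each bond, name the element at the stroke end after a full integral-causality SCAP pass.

bond 3 |Sf1  (Sf1 fixes flow; stroke at Sf1)
bond 1 |I1  (I1: I, integral causality)
bond 2 |J1  (C1 integral (e out))
bond 0 |R1  (J1: bond 2 brought effort, rest push out)

β0 →R1
β1 →I1
β2 →J1
β3 →Sf1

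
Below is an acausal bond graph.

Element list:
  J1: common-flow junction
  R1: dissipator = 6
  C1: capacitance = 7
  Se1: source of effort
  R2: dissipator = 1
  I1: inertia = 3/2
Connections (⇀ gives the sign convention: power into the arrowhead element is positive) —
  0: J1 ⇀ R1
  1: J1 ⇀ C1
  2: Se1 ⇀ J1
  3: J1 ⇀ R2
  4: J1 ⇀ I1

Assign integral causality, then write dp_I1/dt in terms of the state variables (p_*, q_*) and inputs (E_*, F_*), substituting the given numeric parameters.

dp_I1/dt = E_Se1 - 14*p_I1/3 - q_C1/7

β2 stroke→J1  (source Se1 imposes e)
β1 stroke→J1  (C1 outputs effort q/C1)
β4 stroke→I1  (prefer integral on I1)
β0 stroke→J1  (common-f at J1 fixed by 4)
β3 stroke→J1  (1-jn J1 has f-setter on 4)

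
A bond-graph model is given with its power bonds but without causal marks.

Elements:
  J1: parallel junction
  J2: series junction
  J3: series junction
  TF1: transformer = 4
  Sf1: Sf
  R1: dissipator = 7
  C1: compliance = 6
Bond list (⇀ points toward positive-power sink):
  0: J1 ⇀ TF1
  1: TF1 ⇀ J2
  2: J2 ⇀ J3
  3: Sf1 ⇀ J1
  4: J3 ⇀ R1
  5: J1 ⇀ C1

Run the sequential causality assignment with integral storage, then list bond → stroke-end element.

β0 →TF1
β1 →J2
β2 →J3
β3 →Sf1
β4 →R1
β5 →J1

#3 |Sf1  (Sf1 fixes flow; stroke at Sf1)
#5 |J1  (C1 outputs effort q/C1)
#0 |TF1  (J1: bond 5 brought effort, rest push out)
#1 |J2  (through TF1, causality passes straight; one stroke at TF1)
#2 |J3  (closing 1-jn rule on J2)
#4 |R1  (closing 1-jn rule on J3)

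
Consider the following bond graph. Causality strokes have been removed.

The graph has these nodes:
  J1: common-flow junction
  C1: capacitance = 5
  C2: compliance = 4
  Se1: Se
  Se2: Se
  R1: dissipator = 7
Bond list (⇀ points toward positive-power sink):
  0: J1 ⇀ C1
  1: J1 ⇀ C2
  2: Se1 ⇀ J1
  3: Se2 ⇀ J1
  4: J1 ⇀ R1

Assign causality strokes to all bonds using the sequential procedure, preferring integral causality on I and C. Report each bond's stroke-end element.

b2 stroke→J1  (Se1: effort source, stroke at far end)
b3 stroke→J1  (Se2 fixes effort; stroke away)
b0 stroke→J1  (C1: C, integral causality)
b1 stroke→J1  (C2: C, integral causality)
b4 stroke→R1  (only one flow-in slot at J1)

bond 0 stroke at J1
bond 1 stroke at J1
bond 2 stroke at J1
bond 3 stroke at J1
bond 4 stroke at R1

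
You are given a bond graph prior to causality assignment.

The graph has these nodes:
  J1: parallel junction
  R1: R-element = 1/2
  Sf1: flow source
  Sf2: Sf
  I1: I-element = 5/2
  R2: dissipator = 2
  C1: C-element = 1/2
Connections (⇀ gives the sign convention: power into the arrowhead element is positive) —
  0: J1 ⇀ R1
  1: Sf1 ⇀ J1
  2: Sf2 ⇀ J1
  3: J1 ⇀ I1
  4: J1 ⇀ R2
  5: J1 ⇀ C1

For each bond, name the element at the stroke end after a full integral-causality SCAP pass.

bond 1 stroke at Sf1  (Sf1 fixes flow; stroke at Sf1)
bond 2 stroke at Sf2  (Sf2 fixes flow; stroke at Sf2)
bond 3 stroke at I1  (I1 outputs flow p/I1)
bond 5 stroke at J1  (C1 outputs effort q/C1)
bond 0 stroke at R1  (0-jn J1 has e-setter on 5)
bond 4 stroke at R2  (J1 effort already set via bond 5)

#0 |R1
#1 |Sf1
#2 |Sf2
#3 |I1
#4 |R2
#5 |J1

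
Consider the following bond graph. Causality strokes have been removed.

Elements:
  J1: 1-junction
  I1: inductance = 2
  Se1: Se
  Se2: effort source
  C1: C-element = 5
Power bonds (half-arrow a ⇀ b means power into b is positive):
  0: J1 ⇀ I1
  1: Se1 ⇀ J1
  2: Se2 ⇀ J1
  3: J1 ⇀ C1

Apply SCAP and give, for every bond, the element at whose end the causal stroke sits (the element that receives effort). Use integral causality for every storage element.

bond 1 |J1  (source Se1 imposes e)
bond 2 |J1  (Se2: effort source, stroke at far end)
bond 0 |I1  (I1 outputs flow p/I1)
bond 3 |J1  (1-jn J1 has f-setter on 0)

#0 |I1
#1 |J1
#2 |J1
#3 |J1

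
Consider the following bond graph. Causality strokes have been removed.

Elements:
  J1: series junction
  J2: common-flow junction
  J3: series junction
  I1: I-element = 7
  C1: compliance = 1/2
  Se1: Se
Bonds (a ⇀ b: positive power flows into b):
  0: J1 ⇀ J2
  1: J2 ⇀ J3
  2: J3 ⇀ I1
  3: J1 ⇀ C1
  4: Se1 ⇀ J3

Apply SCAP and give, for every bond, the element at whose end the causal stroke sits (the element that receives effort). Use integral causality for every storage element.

bond 4 stroke→J3  (Se1 fixes effort; stroke away)
bond 2 stroke→I1  (I1: I, integral causality)
bond 1 stroke→J3  (J3: bond 2 brought flow, rest push out)
bond 0 stroke→J2  (J2 flow already set via bond 1)
bond 3 stroke→J1  (common-f at J1 fixed by 0)

bond 0 stroke at J2
bond 1 stroke at J3
bond 2 stroke at I1
bond 3 stroke at J1
bond 4 stroke at J3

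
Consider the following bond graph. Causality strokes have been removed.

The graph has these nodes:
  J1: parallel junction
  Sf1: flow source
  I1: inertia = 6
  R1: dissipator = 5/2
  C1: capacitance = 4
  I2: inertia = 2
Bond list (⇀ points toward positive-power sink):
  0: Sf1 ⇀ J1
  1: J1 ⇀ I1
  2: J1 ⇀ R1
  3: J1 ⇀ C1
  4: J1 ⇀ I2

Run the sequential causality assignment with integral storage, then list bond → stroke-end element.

β0 |Sf1
β1 |I1
β2 |R1
β3 |J1
β4 |I2

#0 stroke at Sf1  (source Sf1 imposes f)
#1 stroke at I1  (prefer integral on I1)
#3 stroke at J1  (C1 integral (e out))
#2 stroke at R1  (J1 effort already set via bond 3)
#4 stroke at I2  (0-jn J1 has e-setter on 3)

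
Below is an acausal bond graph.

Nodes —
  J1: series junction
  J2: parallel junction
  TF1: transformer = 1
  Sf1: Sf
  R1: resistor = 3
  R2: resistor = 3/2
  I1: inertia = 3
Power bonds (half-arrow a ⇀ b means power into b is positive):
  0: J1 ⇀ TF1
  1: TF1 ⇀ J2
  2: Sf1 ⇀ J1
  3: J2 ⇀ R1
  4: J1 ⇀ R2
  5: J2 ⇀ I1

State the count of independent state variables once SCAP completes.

1  (I1 all integral)

β2 stroke→Sf1  (Sf1 (Sf) sets flow on bond)
β0 stroke→J1  (J1: bond 2 brought flow, rest push out)
β4 stroke→J1  (J1 flow already set via bond 2)
β1 stroke→TF1  (TF1 one-in-one-out from 0)
β5 stroke→I1  (I1 integral (f out))
β3 stroke→J2  (closing 0-jn rule on J2)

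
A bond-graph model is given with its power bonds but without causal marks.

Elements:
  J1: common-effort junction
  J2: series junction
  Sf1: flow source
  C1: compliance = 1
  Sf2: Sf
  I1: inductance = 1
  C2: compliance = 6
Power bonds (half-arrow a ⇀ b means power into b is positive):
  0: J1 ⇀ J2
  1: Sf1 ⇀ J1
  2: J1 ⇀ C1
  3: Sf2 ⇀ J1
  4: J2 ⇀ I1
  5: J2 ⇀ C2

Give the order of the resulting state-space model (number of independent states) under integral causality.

β1 |Sf1  (Sf1 fixes flow; stroke at Sf1)
β3 |Sf2  (Sf2 (Sf) sets flow on bond)
β2 |J1  (prefer integral on C1)
β0 |J2  (J1 effort already set via bond 2)
β4 |I1  (I1 outputs flow p/I1)
β5 |J2  (common-f at J2 fixed by 4)

3  (C1, C2, I1 all integral)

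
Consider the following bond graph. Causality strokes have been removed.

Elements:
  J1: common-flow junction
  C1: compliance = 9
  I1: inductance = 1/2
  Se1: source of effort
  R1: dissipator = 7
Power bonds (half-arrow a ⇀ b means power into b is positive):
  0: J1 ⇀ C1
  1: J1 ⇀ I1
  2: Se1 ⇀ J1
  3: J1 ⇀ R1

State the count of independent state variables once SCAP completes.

2  (C1, I1 all integral)

b2 |J1  (Se1 (Se) sets effort on bond)
b0 |J1  (C1: C, integral causality)
b1 |I1  (I1 integral (f out))
b3 |J1  (1-jn J1 has f-setter on 1)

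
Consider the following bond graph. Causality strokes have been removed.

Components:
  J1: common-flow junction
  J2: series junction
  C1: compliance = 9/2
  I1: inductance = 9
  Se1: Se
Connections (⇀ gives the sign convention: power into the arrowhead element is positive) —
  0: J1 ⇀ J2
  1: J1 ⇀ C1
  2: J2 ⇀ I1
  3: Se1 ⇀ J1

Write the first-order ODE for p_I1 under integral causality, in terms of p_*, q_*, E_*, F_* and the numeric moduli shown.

b3 |J1  (Se1: effort source, stroke at far end)
b1 |J1  (C1: C, integral causality)
b0 |J2  (only one flow-in slot at J1)
b2 |I1  (J2 needs exactly one f-in)

dp_I1/dt = E_Se1 - 2*q_C1/9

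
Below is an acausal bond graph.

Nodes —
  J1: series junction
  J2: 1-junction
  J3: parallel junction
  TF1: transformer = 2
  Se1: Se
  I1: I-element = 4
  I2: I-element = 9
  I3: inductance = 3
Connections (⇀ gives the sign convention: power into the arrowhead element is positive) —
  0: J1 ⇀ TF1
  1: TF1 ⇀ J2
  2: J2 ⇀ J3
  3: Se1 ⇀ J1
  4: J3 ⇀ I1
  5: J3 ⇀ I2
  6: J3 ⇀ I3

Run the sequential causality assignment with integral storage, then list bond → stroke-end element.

b3 stroke at J1  (Se1 (Se) sets effort on bond)
b0 stroke at TF1  (closing 1-jn rule on J1)
b1 stroke at J2  (TF TF1: opposite of bond 0)
b2 stroke at J3  (only one flow-in slot at J2)
b4 stroke at I1  (J3 effort already set via bond 2)
b5 stroke at I2  (J3 effort already set via bond 2)
b6 stroke at I3  (J3: bond 2 brought effort, rest push out)

b0 stroke at TF1
b1 stroke at J2
b2 stroke at J3
b3 stroke at J1
b4 stroke at I1
b5 stroke at I2
b6 stroke at I3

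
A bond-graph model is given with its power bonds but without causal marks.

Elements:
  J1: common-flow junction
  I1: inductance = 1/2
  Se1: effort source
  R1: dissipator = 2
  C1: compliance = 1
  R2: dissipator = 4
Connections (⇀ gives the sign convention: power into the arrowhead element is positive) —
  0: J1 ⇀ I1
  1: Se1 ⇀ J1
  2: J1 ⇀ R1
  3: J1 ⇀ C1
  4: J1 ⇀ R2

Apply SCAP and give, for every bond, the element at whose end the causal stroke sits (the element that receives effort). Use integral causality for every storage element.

#1 |J1  (Se1 (Se) sets effort on bond)
#0 |I1  (I1 integral (f out))
#2 |J1  (J1: bond 0 brought flow, rest push out)
#3 |J1  (common-f at J1 fixed by 0)
#4 |J1  (J1: bond 0 brought flow, rest push out)

b0 →I1
b1 →J1
b2 →J1
b3 →J1
b4 →J1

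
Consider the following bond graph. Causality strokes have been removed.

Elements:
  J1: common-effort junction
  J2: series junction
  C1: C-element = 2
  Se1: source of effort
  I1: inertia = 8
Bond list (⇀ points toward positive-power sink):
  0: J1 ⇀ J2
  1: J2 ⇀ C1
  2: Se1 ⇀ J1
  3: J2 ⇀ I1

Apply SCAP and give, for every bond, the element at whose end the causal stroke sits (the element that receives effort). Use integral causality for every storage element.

#0 stroke at J2
#1 stroke at J2
#2 stroke at J1
#3 stroke at I1

#2 →J1  (source Se1 imposes e)
#0 →J2  (J1 effort already set via bond 2)
#1 →J2  (C1: C, integral causality)
#3 →I1  (only one flow-in slot at J2)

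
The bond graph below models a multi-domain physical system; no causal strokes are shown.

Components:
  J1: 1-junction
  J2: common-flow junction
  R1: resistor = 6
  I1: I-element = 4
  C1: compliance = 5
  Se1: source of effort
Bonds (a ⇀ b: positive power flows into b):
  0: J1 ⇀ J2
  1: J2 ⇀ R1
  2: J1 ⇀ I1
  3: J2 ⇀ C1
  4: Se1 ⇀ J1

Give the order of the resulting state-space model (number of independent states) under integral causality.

2  (C1, I1 all integral)

β4 stroke at J1  (Se1 fixes effort; stroke away)
β2 stroke at I1  (I1 outputs flow p/I1)
β0 stroke at J1  (J1 flow already set via bond 2)
β1 stroke at J2  (1-jn J2 has f-setter on 0)
β3 stroke at J2  (common-f at J2 fixed by 0)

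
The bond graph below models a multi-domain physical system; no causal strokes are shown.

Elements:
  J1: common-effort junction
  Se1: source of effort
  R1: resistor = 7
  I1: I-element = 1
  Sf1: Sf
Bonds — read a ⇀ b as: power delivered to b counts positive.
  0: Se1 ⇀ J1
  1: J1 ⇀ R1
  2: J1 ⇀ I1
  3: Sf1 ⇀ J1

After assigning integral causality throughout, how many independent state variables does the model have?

1  (I1 all integral)

bond 0 stroke→J1  (Se1: effort source, stroke at far end)
bond 3 stroke→Sf1  (Sf1: flow source, stroke at near end)
bond 1 stroke→R1  (0-jn J1 has e-setter on 0)
bond 2 stroke→I1  (0-jn J1 has e-setter on 0)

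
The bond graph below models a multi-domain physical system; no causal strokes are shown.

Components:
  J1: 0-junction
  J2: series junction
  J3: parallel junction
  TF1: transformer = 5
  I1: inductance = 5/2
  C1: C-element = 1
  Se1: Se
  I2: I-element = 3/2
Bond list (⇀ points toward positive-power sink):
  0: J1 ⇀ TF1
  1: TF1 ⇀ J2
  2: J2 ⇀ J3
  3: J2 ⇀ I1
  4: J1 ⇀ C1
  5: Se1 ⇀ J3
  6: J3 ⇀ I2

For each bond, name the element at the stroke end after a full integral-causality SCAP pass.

b0 →TF1
b1 →J2
b2 →J2
b3 →I1
b4 →J1
b5 →J3
b6 →I2

β5 stroke→J3  (source Se1 imposes e)
β2 stroke→J2  (common-e at J3 fixed by 5)
β6 stroke→I2  (J3: bond 5 brought effort, rest push out)
β3 stroke→I1  (I1 integral (f out))
β1 stroke→J2  (J2 flow already set via bond 3)
β0 stroke→TF1  (TF TF1: opposite of bond 1)
β4 stroke→J1  (J1: last free bond brings effort in)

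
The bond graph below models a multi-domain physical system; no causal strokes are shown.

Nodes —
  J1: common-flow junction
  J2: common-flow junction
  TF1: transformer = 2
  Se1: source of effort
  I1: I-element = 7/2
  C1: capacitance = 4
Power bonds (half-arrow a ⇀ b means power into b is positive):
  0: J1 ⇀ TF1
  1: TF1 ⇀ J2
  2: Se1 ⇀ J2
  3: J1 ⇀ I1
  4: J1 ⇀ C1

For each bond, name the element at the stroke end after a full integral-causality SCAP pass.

b2 →J2  (source Se1 imposes e)
b1 →TF1  (J2 needs exactly one f-in)
b0 →J1  (through TF1, causality passes straight; one stroke at TF1)
b3 →I1  (I1 integral (f out))
b4 →J1  (common-f at J1 fixed by 3)

bond 0 |J1
bond 1 |TF1
bond 2 |J2
bond 3 |I1
bond 4 |J1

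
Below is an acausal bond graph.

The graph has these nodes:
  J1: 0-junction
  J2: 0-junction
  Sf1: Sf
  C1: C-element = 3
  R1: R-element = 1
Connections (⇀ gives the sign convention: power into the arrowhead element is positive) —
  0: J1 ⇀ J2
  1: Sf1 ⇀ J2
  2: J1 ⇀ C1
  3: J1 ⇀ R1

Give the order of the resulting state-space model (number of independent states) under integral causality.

bond 1 stroke→Sf1  (source Sf1 imposes f)
bond 0 stroke→J2  (J2 needs exactly one e-in)
bond 2 stroke→J1  (C1: C, integral causality)
bond 3 stroke→R1  (common-e at J1 fixed by 2)

1  (C1 all integral)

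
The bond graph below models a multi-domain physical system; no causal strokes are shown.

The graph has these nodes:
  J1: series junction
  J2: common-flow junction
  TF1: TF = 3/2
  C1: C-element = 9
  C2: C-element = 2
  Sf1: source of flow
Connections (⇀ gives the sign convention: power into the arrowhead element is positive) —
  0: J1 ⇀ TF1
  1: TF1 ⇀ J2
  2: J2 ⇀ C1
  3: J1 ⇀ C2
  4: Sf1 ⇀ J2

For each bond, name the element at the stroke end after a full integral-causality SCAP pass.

β0 |TF1
β1 |J2
β2 |J2
β3 |J1
β4 |Sf1

β4 →Sf1  (source Sf1 imposes f)
β1 →J2  (J2: bond 4 brought flow, rest push out)
β2 →J2  (J2: bond 4 brought flow, rest push out)
β0 →TF1  (TF1 one-in-one-out from 1)
β3 →J1  (J1 flow already set via bond 0)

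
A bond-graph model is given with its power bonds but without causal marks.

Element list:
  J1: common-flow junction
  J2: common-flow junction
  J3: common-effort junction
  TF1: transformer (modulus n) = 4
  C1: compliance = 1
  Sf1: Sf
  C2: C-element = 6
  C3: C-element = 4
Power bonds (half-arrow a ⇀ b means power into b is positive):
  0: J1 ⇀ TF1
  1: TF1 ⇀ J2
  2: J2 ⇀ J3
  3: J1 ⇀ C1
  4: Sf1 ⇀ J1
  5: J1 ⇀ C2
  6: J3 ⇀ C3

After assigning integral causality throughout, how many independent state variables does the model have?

β4 stroke→Sf1  (Sf1 (Sf) sets flow on bond)
β0 stroke→J1  (common-f at J1 fixed by 4)
β3 stroke→J1  (common-f at J1 fixed by 4)
β5 stroke→J1  (J1: bond 4 brought flow, rest push out)
β1 stroke→TF1  (TF TF1: opposite of bond 0)
β2 stroke→J2  (J2 flow already set via bond 1)
β6 stroke→J3  (closing 0-jn rule on J3)

3  (C1, C2, C3 all integral)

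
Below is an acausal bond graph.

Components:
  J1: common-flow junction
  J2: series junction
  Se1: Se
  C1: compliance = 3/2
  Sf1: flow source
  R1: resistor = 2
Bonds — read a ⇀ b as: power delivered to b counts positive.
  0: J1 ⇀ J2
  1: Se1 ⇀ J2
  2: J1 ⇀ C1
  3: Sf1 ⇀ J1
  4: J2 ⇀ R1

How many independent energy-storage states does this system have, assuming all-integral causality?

β1 |J2  (Se1 (Se) sets effort on bond)
β3 |Sf1  (Sf1 fixes flow; stroke at Sf1)
β0 |J1  (1-jn J1 has f-setter on 3)
β2 |J1  (J1 flow already set via bond 3)
β4 |J2  (common-f at J2 fixed by 0)

1  (C1 all integral)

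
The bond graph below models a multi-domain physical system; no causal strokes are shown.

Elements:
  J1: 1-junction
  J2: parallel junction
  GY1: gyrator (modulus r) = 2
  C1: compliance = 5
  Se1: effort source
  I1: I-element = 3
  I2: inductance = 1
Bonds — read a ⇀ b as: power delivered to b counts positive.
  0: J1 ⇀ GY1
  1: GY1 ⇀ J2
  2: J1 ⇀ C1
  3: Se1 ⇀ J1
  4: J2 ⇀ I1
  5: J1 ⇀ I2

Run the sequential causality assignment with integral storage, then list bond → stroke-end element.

β3 stroke→J1  (Se1: effort source, stroke at far end)
β2 stroke→J1  (prefer integral on C1)
β4 stroke→I1  (I1 integral (f out))
β1 stroke→J2  (only one effort-in slot at J2)
β0 stroke→J1  (GY1: gyrator matches bond 1)
β5 stroke→I2  (J1: last free bond brings flow in)

#0 stroke→J1
#1 stroke→J2
#2 stroke→J1
#3 stroke→J1
#4 stroke→I1
#5 stroke→I2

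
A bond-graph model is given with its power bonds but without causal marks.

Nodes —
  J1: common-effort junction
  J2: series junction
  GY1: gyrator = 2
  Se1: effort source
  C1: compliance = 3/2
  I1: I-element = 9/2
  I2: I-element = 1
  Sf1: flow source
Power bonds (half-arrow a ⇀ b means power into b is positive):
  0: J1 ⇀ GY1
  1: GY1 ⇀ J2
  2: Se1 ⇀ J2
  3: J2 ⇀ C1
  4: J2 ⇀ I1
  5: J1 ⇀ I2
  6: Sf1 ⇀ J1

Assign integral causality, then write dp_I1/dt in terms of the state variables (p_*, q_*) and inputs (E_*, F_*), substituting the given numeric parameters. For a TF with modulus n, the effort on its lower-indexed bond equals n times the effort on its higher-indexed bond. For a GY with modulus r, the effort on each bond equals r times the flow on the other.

#2 stroke→J2  (Se1 (Se) sets effort on bond)
#6 stroke→Sf1  (Sf1: flow source, stroke at near end)
#3 stroke→J2  (C1 outputs effort q/C1)
#4 stroke→I1  (prefer integral on I1)
#1 stroke→J2  (1-jn J2 has f-setter on 4)
#0 stroke→J1  (GY1 both-in/both-out from 1)
#5 stroke→I2  (J1 effort already set via bond 0)

dp_I1/dt = E_Se1 + 2*F_Sf1 - 2*p_I2 - 2*q_C1/3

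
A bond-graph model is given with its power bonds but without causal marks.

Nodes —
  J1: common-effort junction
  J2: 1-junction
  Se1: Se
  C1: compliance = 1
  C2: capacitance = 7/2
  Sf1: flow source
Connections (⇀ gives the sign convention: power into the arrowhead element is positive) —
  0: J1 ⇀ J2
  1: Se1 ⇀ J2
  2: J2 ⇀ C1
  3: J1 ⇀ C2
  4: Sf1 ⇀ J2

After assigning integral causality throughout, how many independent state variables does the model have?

#1 stroke→J2  (Se1 fixes effort; stroke away)
#4 stroke→Sf1  (source Sf1 imposes f)
#0 stroke→J2  (J2 flow already set via bond 4)
#2 stroke→J2  (J2: bond 4 brought flow, rest push out)
#3 stroke→J1  (closing 0-jn rule on J1)

2  (C1, C2 all integral)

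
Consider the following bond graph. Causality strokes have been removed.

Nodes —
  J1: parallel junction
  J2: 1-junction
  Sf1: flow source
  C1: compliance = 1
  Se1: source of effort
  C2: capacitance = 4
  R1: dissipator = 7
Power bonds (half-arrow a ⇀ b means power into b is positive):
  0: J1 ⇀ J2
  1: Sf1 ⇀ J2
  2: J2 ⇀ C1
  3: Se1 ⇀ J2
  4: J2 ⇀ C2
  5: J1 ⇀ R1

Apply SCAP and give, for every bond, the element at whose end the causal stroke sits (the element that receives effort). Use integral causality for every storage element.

#1 stroke at Sf1  (Sf1 (Sf) sets flow on bond)
#3 stroke at J2  (Se1 (Se) sets effort on bond)
#0 stroke at J2  (common-f at J2 fixed by 1)
#2 stroke at J2  (1-jn J2 has f-setter on 1)
#4 stroke at J2  (J2: bond 1 brought flow, rest push out)
#5 stroke at J1  (closing 0-jn rule on J1)

#0 →J2
#1 →Sf1
#2 →J2
#3 →J2
#4 →J2
#5 →J1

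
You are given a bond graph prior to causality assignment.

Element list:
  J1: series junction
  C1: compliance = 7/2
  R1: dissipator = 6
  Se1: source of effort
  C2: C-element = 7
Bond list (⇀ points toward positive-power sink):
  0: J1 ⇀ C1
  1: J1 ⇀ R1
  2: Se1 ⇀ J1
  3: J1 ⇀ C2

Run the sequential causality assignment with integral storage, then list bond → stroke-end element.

b0 stroke at J1
b1 stroke at R1
b2 stroke at J1
b3 stroke at J1

b2 stroke at J1  (source Se1 imposes e)
b0 stroke at J1  (C1: C, integral causality)
b3 stroke at J1  (C2 integral (e out))
b1 stroke at R1  (only one flow-in slot at J1)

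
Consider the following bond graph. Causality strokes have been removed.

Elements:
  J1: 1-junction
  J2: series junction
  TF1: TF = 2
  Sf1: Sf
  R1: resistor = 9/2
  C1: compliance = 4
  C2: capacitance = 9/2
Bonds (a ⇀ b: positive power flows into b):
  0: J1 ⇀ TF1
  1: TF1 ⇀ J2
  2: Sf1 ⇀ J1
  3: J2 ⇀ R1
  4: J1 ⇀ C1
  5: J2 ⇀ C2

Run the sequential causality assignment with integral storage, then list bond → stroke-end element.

bond 2 stroke at Sf1  (Sf1 (Sf) sets flow on bond)
bond 0 stroke at J1  (1-jn J1 has f-setter on 2)
bond 4 stroke at J1  (common-f at J1 fixed by 2)
bond 1 stroke at TF1  (TF1: transformer flips bond 0)
bond 3 stroke at J2  (common-f at J2 fixed by 1)
bond 5 stroke at J2  (common-f at J2 fixed by 1)

bond 0 stroke at J1
bond 1 stroke at TF1
bond 2 stroke at Sf1
bond 3 stroke at J2
bond 4 stroke at J1
bond 5 stroke at J2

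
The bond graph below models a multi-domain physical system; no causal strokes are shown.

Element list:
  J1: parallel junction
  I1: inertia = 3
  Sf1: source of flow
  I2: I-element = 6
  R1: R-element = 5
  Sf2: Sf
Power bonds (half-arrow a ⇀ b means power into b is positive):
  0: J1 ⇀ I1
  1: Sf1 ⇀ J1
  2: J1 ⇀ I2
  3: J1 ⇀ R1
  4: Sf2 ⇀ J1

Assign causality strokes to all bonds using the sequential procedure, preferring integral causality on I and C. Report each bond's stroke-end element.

b1 stroke at Sf1  (Sf1 fixes flow; stroke at Sf1)
b4 stroke at Sf2  (Sf2: flow source, stroke at near end)
b0 stroke at I1  (I1: I, integral causality)
b2 stroke at I2  (I2 integral (f out))
b3 stroke at J1  (closing 0-jn rule on J1)

β0 stroke at I1
β1 stroke at Sf1
β2 stroke at I2
β3 stroke at J1
β4 stroke at Sf2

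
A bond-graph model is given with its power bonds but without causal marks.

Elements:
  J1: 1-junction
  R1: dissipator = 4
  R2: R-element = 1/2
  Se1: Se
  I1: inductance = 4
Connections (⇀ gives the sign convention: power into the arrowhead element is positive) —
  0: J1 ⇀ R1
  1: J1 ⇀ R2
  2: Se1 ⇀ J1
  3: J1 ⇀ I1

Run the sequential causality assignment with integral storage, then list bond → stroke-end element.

β0 stroke→J1
β1 stroke→J1
β2 stroke→J1
β3 stroke→I1

#2 stroke at J1  (Se1 (Se) sets effort on bond)
#3 stroke at I1  (prefer integral on I1)
#0 stroke at J1  (J1 flow already set via bond 3)
#1 stroke at J1  (common-f at J1 fixed by 3)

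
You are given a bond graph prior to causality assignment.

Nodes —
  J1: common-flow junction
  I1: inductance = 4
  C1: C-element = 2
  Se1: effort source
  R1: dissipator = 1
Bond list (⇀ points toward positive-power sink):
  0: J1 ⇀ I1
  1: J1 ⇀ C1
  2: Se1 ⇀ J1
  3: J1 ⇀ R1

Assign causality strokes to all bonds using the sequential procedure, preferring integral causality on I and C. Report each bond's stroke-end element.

b0 |I1
b1 |J1
b2 |J1
b3 |J1

b2 →J1  (Se1 (Se) sets effort on bond)
b0 →I1  (I1 outputs flow p/I1)
b1 →J1  (common-f at J1 fixed by 0)
b3 →J1  (1-jn J1 has f-setter on 0)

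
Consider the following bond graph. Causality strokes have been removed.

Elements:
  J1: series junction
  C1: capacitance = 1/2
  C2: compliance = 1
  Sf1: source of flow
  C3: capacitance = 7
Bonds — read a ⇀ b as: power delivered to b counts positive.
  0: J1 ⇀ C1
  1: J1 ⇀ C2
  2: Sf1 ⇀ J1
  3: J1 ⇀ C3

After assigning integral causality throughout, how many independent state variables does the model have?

3  (C1, C2, C3 all integral)

bond 2 →Sf1  (Sf1 (Sf) sets flow on bond)
bond 0 →J1  (common-f at J1 fixed by 2)
bond 1 →J1  (1-jn J1 has f-setter on 2)
bond 3 →J1  (J1 flow already set via bond 2)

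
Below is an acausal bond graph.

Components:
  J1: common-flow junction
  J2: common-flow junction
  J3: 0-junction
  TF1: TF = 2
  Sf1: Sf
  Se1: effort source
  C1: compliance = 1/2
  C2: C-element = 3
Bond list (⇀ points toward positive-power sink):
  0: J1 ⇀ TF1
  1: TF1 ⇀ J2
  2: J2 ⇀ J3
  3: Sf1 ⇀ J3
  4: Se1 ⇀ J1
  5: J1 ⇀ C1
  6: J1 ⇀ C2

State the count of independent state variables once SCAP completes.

bond 3 |Sf1  (Sf1: flow source, stroke at near end)
bond 4 |J1  (source Se1 imposes e)
bond 2 |J3  (only one effort-in slot at J3)
bond 1 |J2  (1-jn J2 has f-setter on 2)
bond 0 |TF1  (TF1 one-in-one-out from 1)
bond 5 |J1  (1-jn J1 has f-setter on 0)
bond 6 |J1  (1-jn J1 has f-setter on 0)

2  (C1, C2 all integral)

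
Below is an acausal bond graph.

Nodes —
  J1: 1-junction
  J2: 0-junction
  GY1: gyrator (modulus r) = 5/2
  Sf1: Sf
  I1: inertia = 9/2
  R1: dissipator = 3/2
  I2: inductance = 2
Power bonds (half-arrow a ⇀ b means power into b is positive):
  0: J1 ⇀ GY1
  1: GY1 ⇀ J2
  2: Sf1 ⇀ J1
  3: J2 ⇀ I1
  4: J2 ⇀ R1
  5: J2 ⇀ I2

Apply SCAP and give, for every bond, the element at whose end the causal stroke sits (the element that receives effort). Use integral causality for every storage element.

β2 stroke→Sf1  (Sf1 fixes flow; stroke at Sf1)
β0 stroke→J1  (1-jn J1 has f-setter on 2)
β1 stroke→J2  (GY1: gyrator matches bond 0)
β3 stroke→I1  (J2: bond 1 brought effort, rest push out)
β4 stroke→R1  (common-e at J2 fixed by 1)
β5 stroke→I2  (0-jn J2 has e-setter on 1)

bond 0 stroke→J1
bond 1 stroke→J2
bond 2 stroke→Sf1
bond 3 stroke→I1
bond 4 stroke→R1
bond 5 stroke→I2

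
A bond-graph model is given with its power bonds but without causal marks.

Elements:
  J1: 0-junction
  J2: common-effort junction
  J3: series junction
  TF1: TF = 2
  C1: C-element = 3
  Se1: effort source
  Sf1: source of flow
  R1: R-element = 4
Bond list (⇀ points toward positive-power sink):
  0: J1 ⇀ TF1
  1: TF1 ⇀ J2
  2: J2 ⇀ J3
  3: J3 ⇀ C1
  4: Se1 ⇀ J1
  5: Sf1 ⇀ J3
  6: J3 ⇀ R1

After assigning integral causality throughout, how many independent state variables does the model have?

bond 4 |J1  (Se1 (Se) sets effort on bond)
bond 5 |Sf1  (Sf1 fixes flow; stroke at Sf1)
bond 0 |TF1  (J1: bond 4 brought effort, rest push out)
bond 2 |J3  (common-f at J3 fixed by 5)
bond 3 |J3  (1-jn J3 has f-setter on 5)
bond 6 |J3  (1-jn J3 has f-setter on 5)
bond 1 |J2  (TF1: transformer flips bond 0)

1  (C1 all integral)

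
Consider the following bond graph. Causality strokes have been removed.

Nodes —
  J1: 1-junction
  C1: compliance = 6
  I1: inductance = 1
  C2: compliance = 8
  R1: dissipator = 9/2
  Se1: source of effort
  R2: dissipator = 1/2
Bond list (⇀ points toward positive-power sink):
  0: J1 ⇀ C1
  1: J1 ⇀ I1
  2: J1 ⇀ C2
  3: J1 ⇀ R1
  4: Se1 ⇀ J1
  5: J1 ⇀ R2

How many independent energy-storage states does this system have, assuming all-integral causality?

bond 4 stroke at J1  (Se1 (Se) sets effort on bond)
bond 0 stroke at J1  (prefer integral on C1)
bond 1 stroke at I1  (prefer integral on I1)
bond 2 stroke at J1  (1-jn J1 has f-setter on 1)
bond 3 stroke at J1  (J1 flow already set via bond 1)
bond 5 stroke at J1  (1-jn J1 has f-setter on 1)

3  (C1, C2, I1 all integral)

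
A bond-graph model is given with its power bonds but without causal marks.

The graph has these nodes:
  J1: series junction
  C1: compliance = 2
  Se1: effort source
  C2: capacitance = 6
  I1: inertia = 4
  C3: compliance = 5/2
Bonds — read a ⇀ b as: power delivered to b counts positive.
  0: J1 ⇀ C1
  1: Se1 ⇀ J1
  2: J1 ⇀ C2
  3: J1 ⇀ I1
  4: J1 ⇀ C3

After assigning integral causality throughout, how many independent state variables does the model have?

4  (C1, C2, C3, I1 all integral)

bond 1 |J1  (source Se1 imposes e)
bond 0 |J1  (C1 integral (e out))
bond 2 |J1  (C2: C, integral causality)
bond 3 |I1  (I1 integral (f out))
bond 4 |J1  (common-f at J1 fixed by 3)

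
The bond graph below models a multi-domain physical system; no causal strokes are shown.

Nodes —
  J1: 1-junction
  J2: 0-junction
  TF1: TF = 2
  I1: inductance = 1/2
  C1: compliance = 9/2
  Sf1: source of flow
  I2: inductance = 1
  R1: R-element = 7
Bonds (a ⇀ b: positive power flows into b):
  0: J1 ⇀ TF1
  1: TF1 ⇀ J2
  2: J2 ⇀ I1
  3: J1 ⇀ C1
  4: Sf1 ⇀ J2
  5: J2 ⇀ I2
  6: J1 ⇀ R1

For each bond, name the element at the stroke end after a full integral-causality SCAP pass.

β4 stroke→Sf1  (Sf1 fixes flow; stroke at Sf1)
β2 stroke→I1  (I1 outputs flow p/I1)
β3 stroke→J1  (C1: C, integral causality)
β5 stroke→I2  (I2 integral (f out))
β1 stroke→J2  (closing 0-jn rule on J2)
β0 stroke→TF1  (TF1: transformer flips bond 1)
β6 stroke→J1  (common-f at J1 fixed by 0)

β0 →TF1
β1 →J2
β2 →I1
β3 →J1
β4 →Sf1
β5 →I2
β6 →J1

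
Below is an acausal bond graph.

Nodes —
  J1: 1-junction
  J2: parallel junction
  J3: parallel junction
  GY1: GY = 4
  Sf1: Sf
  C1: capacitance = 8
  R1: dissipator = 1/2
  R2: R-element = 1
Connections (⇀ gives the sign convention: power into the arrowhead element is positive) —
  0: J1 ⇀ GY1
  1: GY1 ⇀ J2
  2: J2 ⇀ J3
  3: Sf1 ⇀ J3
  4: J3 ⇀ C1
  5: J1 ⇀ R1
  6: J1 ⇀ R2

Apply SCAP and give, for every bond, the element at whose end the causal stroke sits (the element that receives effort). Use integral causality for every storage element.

bond 0 →GY1
bond 1 →GY1
bond 2 →J2
bond 3 →Sf1
bond 4 →J3
bond 5 →J1
bond 6 →J1

β3 |Sf1  (Sf1 (Sf) sets flow on bond)
β4 |J3  (C1 outputs effort q/C1)
β2 |J2  (J3: bond 4 brought effort, rest push out)
β1 |GY1  (common-e at J2 fixed by 2)
β0 |GY1  (GY1: gyrator matches bond 1)
β5 |J1  (J1 flow already set via bond 0)
β6 |J1  (1-jn J1 has f-setter on 0)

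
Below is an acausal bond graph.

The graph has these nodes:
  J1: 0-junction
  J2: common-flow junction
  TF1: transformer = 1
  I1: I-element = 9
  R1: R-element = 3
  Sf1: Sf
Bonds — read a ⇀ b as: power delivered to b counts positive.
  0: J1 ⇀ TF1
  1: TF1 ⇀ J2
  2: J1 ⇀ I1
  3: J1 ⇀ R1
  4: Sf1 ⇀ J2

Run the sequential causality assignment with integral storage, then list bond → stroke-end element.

#0 stroke→TF1
#1 stroke→J2
#2 stroke→I1
#3 stroke→J1
#4 stroke→Sf1

β4 →Sf1  (source Sf1 imposes f)
β1 →J2  (1-jn J2 has f-setter on 4)
β0 →TF1  (TF1: transformer flips bond 1)
β2 →I1  (prefer integral on I1)
β3 →J1  (closing 0-jn rule on J1)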